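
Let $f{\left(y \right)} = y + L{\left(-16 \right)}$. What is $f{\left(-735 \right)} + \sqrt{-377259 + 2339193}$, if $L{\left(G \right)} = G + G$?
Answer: $-767 + \sqrt{1961934} \approx 633.69$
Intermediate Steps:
$L{\left(G \right)} = 2 G$
$f{\left(y \right)} = -32 + y$ ($f{\left(y \right)} = y + 2 \left(-16\right) = y - 32 = -32 + y$)
$f{\left(-735 \right)} + \sqrt{-377259 + 2339193} = \left(-32 - 735\right) + \sqrt{-377259 + 2339193} = -767 + \sqrt{1961934}$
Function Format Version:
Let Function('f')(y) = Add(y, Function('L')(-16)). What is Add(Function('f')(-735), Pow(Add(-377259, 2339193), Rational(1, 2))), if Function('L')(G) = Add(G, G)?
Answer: Add(-767, Pow(1961934, Rational(1, 2))) ≈ 633.69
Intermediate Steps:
Function('L')(G) = Mul(2, G)
Function('f')(y) = Add(-32, y) (Function('f')(y) = Add(y, Mul(2, -16)) = Add(y, -32) = Add(-32, y))
Add(Function('f')(-735), Pow(Add(-377259, 2339193), Rational(1, 2))) = Add(Add(-32, -735), Pow(Add(-377259, 2339193), Rational(1, 2))) = Add(-767, Pow(1961934, Rational(1, 2)))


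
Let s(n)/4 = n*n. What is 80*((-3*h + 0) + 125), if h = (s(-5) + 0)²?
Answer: -2390000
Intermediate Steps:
s(n) = 4*n² (s(n) = 4*(n*n) = 4*n²)
h = 10000 (h = (4*(-5)² + 0)² = (4*25 + 0)² = (100 + 0)² = 100² = 10000)
80*((-3*h + 0) + 125) = 80*((-3*10000 + 0) + 125) = 80*((-30000 + 0) + 125) = 80*(-30000 + 125) = 80*(-29875) = -2390000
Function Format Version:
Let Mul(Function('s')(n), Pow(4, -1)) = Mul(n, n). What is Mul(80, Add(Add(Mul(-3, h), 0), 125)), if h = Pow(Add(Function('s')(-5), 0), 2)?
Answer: -2390000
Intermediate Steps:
Function('s')(n) = Mul(4, Pow(n, 2)) (Function('s')(n) = Mul(4, Mul(n, n)) = Mul(4, Pow(n, 2)))
h = 10000 (h = Pow(Add(Mul(4, Pow(-5, 2)), 0), 2) = Pow(Add(Mul(4, 25), 0), 2) = Pow(Add(100, 0), 2) = Pow(100, 2) = 10000)
Mul(80, Add(Add(Mul(-3, h), 0), 125)) = Mul(80, Add(Add(Mul(-3, 10000), 0), 125)) = Mul(80, Add(Add(-30000, 0), 125)) = Mul(80, Add(-30000, 125)) = Mul(80, -29875) = -2390000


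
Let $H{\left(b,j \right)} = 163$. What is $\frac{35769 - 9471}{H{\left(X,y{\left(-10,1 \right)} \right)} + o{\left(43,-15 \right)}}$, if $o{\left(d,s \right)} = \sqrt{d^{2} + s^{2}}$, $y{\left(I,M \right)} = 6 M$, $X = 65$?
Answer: $\frac{1428858}{8165} - \frac{8766 \sqrt{2074}}{8165} \approx 126.1$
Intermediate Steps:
$\frac{35769 - 9471}{H{\left(X,y{\left(-10,1 \right)} \right)} + o{\left(43,-15 \right)}} = \frac{35769 - 9471}{163 + \sqrt{43^{2} + \left(-15\right)^{2}}} = \frac{26298}{163 + \sqrt{1849 + 225}} = \frac{26298}{163 + \sqrt{2074}}$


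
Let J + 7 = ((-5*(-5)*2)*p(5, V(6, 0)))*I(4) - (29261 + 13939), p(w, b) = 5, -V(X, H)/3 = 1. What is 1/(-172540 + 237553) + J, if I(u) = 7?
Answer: -2695243940/65013 ≈ -41457.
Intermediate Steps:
V(X, H) = -3 (V(X, H) = -3*1 = -3)
J = -41457 (J = -7 + (((-5*(-5)*2)*5)*7 - (29261 + 13939)) = -7 + (((-5*(-5)*2)*5)*7 - 1*43200) = -7 + (((25*2)*5)*7 - 43200) = -7 + ((50*5)*7 - 43200) = -7 + (250*7 - 43200) = -7 + (1750 - 43200) = -7 - 41450 = -41457)
1/(-172540 + 237553) + J = 1/(-172540 + 237553) - 41457 = 1/65013 - 41457 = -2695243940/65013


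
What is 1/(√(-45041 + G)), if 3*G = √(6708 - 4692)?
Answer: -I/√(45041 - 4*√14) ≈ -0.0047127*I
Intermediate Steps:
G = 4*√14 (G = √(6708 - 4692)/3 = √2016/3 = (12*√14)/3 = 4*√14 ≈ 14.967)
1/(√(-45041 + G)) = 1/(√(-45041 + 4*√14)) = (-45041 + 4*√14)^(-½)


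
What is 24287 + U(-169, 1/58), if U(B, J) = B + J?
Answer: 1398845/58 ≈ 24118.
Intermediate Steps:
24287 + U(-169, 1/58) = 24287 + (-169 + 1/58) = 24287 - 9801/58 = 1398845/58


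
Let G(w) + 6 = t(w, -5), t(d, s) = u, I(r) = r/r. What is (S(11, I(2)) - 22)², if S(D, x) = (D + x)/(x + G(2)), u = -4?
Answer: 4900/9 ≈ 544.44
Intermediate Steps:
I(r) = 1
t(d, s) = -4
G(w) = -10 (G(w) = -6 - 4 = -10)
S(D, x) = (D + x)/(-10 + x) (S(D, x) = (D + x)/(x - 10) = (D + x)/(-10 + x))
(S(11, I(2)) - 22)² = ((11 + 1)/(-10 + 1) - 22)² = (12/(-9) - 22)² = (-⅑*12 - 22)² = (-4/3 - 22)² = (-70/3)² = 4900/9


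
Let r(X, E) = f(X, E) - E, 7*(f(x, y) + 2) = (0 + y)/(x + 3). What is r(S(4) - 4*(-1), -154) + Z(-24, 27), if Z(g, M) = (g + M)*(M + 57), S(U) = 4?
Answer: 402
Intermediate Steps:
f(x, y) = -2 + y/(7*(3 + x)) (f(x, y) = -2 + ((0 + y)/(x + 3))/7 = -2 + (y/(3 + x))/7 = -2 + y/(7*(3 + x)))
Z(g, M) = (57 + M)*(M + g) (Z(g, M) = (M + g)*(57 + M) = (57 + M)*(M + g))
r(X, E) = -E + (-42 + E - 14*X)/(7*(3 + X)) (r(X, E) = (-42 + E - 14*X)/(7*(3 + X)) - E = -E + (-42 + E - 14*X)/(7*(3 + X)))
r(S(4) - 4*(-1), -154) + Z(-24, 27) = (-6 - 2*(4 - 4*(-1)) + (⅐)*(-154) - 1*(-154)*(3 + (4 - 4*(-1))))/(3 + (4 - 4*(-1))) + (27² + 57*27 + 57*(-24) + 27*(-24)) = (-6 - 2*(4 + 4) - 22 - 1*(-154)*(3 + (4 + 4)))/(3 + (4 + 4)) + (729 + 1539 - 1368 - 648) = (-6 - 2*8 - 22 - 1*(-154)*(3 + 8))/(3 + 8) + 252 = (-6 - 16 - 22 - 1*(-154)*11)/11 + 252 = (-6 - 16 - 22 + 1694)/11 + 252 = (1/11)*1650 + 252 = 150 + 252 = 402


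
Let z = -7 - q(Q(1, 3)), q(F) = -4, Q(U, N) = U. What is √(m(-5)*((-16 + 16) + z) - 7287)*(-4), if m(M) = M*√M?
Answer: -4*√(-7287 + 15*I*√5) ≈ -0.78583 - 341.46*I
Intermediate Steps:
z = -3 (z = -7 - 1*(-4) = -7 + 4 = -3)
m(M) = M^(3/2)
√(m(-5)*((-16 + 16) + z) - 7287)*(-4) = √((-5)^(3/2)*((-16 + 16) - 3) - 7287)*(-4) = √((-5*I*√5)*(0 - 3) - 7287)*(-4) = √(-5*I*√5*(-3) - 7287)*(-4) = √(15*I*√5 - 7287)*(-4) = √(-7287 + 15*I*√5)*(-4) = -4*√(-7287 + 15*I*√5)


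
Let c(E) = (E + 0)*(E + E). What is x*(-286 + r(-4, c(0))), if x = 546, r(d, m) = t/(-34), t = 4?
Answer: -2655744/17 ≈ -1.5622e+5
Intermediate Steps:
c(E) = 2*E² (c(E) = E*(2*E) = 2*E²)
r(d, m) = -2/17 (r(d, m) = 4/(-34) = 4*(-1/34) = -2/17)
x*(-286 + r(-4, c(0))) = 546*(-286 - 2/17) = 546*(-4864/17) = -2655744/17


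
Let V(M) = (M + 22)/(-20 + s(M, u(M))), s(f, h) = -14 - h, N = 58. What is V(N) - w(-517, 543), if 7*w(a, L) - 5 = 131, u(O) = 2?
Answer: -1364/63 ≈ -21.651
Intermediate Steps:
w(a, L) = 136/7 (w(a, L) = 5/7 + (⅐)*131 = 5/7 + 131/7 = 136/7)
V(M) = -11/18 - M/36 (V(M) = (M + 22)/(-20 + (-14 - 1*2)) = (22 + M)/(-20 + (-14 - 2)) = (22 + M)/(-20 - 16) = (22 + M)/(-36) = (22 + M)*(-1/36) = -11/18 - M/36)
V(N) - w(-517, 543) = (-11/18 - 1/36*58) - 1*136/7 = (-11/18 - 29/18) - 136/7 = -20/9 - 136/7 = -1364/63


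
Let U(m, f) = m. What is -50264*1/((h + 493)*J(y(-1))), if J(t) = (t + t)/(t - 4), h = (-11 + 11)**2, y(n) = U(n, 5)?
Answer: -125660/493 ≈ -254.89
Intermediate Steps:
y(n) = n
h = 0 (h = 0**2 = 0)
J(t) = 2*t/(-4 + t) (J(t) = (2*t)/(-4 + t) = 2*t/(-4 + t))
-50264*1/((h + 493)*J(y(-1))) = -50264*5/(2*(0 + 493)) = -50264/(493*(2*(-1)/(-5))) = -50264/(493*(2*(-1)*(-1/5))) = -50264/(493*(2/5)) = -50264/986/5 = -50264*5/986 = -125660/493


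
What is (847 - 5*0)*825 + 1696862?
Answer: 2395637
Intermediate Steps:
(847 - 5*0)*825 + 1696862 = (847 + 0)*825 + 1696862 = 847*825 + 1696862 = 698775 + 1696862 = 2395637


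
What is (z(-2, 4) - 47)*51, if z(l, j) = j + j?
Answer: -1989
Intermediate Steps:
z(l, j) = 2*j
(z(-2, 4) - 47)*51 = (2*4 - 47)*51 = (8 - 47)*51 = -39*51 = -1989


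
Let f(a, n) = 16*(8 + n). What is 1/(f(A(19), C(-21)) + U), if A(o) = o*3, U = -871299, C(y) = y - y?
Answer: -1/871171 ≈ -1.1479e-6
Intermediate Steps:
C(y) = 0
A(o) = 3*o
f(a, n) = 128 + 16*n
1/(f(A(19), C(-21)) + U) = 1/((128 + 16*0) - 871299) = 1/((128 + 0) - 871299) = 1/(128 - 871299) = 1/(-871171) = -1/871171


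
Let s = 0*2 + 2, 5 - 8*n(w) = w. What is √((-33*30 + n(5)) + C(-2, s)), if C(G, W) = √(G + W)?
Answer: 3*I*√110 ≈ 31.464*I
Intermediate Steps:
n(w) = 5/8 - w/8
s = 2 (s = 0 + 2 = 2)
√((-33*30 + n(5)) + C(-2, s)) = √((-33*30 + (5/8 - ⅛*5)) + √(-2 + 2)) = √((-990 + (5/8 - 5/8)) + √0) = √((-990 + 0) + 0) = √(-990 + 0) = √(-990) = 3*I*√110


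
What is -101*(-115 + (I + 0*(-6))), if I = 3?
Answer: 11312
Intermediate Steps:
-101*(-115 + (I + 0*(-6))) = -101*(-115 + (3 + 0*(-6))) = -101*(-115 + (3 + 0)) = -101*(-115 + 3) = -101*(-112) = 11312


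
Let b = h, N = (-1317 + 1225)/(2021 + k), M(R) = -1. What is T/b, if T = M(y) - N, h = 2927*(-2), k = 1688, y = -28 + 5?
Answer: 3617/21712486 ≈ 0.00016659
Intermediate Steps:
y = -23
N = -92/3709 (N = (-1317 + 1225)/(2021 + 1688) = -92/3709 ≈ -0.024805)
h = -5854
b = -5854
T = -3617/3709 (T = -1 - 1*(-92/3709) = -1 + 92/3709 = -3617/3709 ≈ -0.97520)
T/b = -3617/3709/(-5854) = -3617/3709*(-1/5854) = 3617/21712486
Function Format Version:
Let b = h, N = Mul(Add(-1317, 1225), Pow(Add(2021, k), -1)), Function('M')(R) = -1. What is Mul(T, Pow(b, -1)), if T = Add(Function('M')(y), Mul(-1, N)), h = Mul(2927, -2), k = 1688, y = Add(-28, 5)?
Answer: Rational(3617, 21712486) ≈ 0.00016659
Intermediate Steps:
y = -23
N = Rational(-92, 3709) (N = Mul(Add(-1317, 1225), Pow(Add(2021, 1688), -1)) = Mul(-92, Pow(3709, -1)) = Mul(-92, Rational(1, 3709)) = Rational(-92, 3709) ≈ -0.024805)
h = -5854
b = -5854
T = Rational(-3617, 3709) (T = Add(-1, Mul(-1, Rational(-92, 3709))) = Add(-1, Rational(92, 3709)) = Rational(-3617, 3709) ≈ -0.97520)
Mul(T, Pow(b, -1)) = Mul(Rational(-3617, 3709), Pow(-5854, -1)) = Mul(Rational(-3617, 3709), Rational(-1, 5854)) = Rational(3617, 21712486)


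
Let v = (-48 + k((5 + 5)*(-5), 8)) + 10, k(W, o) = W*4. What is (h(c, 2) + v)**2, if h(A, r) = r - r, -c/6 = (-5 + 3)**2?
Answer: 56644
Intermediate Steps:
c = -24 (c = -6*(-5 + 3)**2 = -6*(-2)**2 = -6*4 = -24)
h(A, r) = 0
k(W, o) = 4*W
v = -238 (v = (-48 + 4*((5 + 5)*(-5))) + 10 = (-48 + 4*(10*(-5))) + 10 = (-48 + 4*(-50)) + 10 = (-48 - 200) + 10 = -248 + 10 = -238)
(h(c, 2) + v)**2 = (0 - 238)**2 = (-238)**2 = 56644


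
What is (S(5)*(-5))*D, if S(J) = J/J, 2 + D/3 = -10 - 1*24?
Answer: 540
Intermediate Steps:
D = -108 (D = -6 + 3*(-10 - 1*24) = -6 + 3*(-10 - 24) = -6 + 3*(-34) = -6 - 102 = -108)
S(J) = 1
(S(5)*(-5))*D = (1*(-5))*(-108) = -5*(-108) = 540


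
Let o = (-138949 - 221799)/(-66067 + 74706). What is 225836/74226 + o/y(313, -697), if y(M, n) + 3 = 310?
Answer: 286089630290/98430096549 ≈ 2.9065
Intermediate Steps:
y(M, n) = 307 (y(M, n) = -3 + 310 = 307)
o = -360748/8639 ≈ -41.758
225836/74226 + o/y(313, -697) = 225836/74226 - 360748/8639/307 = 225836*(1/74226) - 360748/8639*1/307 = 112918/37113 - 360748/2652173 = 286089630290/98430096549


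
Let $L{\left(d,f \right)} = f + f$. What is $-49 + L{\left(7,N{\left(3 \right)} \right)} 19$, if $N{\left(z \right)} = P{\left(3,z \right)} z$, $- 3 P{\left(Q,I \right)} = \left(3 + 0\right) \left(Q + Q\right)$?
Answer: $-733$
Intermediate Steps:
$P{\left(Q,I \right)} = - 2 Q$ ($P{\left(Q,I \right)} = - \frac{\left(3 + 0\right) \left(Q + Q\right)}{3} = - \frac{3 \cdot 2 Q}{3} = - \frac{6 Q}{3} = - 2 Q$)
$N{\left(z \right)} = - 6 z$ ($N{\left(z \right)} = \left(-2\right) 3 z = - 6 z$)
$L{\left(d,f \right)} = 2 f$
$-49 + L{\left(7,N{\left(3 \right)} \right)} 19 = -49 + 2 \left(\left(-6\right) 3\right) 19 = -49 + 2 \left(-18\right) 19 = -49 - 684 = -733$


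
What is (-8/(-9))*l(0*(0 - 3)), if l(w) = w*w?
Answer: 0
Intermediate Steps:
l(w) = w**2
(-8/(-9))*l(0*(0 - 3)) = (-8/(-9))*(0*(0 - 3))**2 = (-8*(-1/9))*(0*(-3))**2 = (8/9)*0**2 = (8/9)*0 = 0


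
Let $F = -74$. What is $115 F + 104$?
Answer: $-8406$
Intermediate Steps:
$115 F + 104 = 115 \left(-74\right) + 104 = -8510 + 104 = -8406$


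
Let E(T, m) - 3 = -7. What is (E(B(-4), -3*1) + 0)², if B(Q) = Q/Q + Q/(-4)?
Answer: 16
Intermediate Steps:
B(Q) = 1 - Q/4 (B(Q) = 1 + Q*(-¼) = 1 - Q/4)
E(T, m) = -4 (E(T, m) = 3 - 7 = -4)
(E(B(-4), -3*1) + 0)² = (-4 + 0)² = (-4)² = 16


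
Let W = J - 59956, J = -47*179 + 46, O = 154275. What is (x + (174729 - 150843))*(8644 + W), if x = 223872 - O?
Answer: -5578971957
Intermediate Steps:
J = -8367 (J = -8413 + 46 = -8367)
x = 69597 (x = 223872 - 1*154275 = 223872 - 154275 = 69597)
W = -68323 (W = -8367 - 59956 = -68323)
(x + (174729 - 150843))*(8644 + W) = (69597 + (174729 - 150843))*(8644 - 68323) = (69597 + 23886)*(-59679) = 93483*(-59679) = -5578971957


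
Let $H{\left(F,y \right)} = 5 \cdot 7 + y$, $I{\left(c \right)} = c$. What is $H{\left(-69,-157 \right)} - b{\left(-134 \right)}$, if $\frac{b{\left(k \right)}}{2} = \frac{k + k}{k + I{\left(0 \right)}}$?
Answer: $-126$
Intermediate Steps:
$H{\left(F,y \right)} = 35 + y$
$b{\left(k \right)} = 4$ ($b{\left(k \right)} = 2 \frac{k + k}{k + 0} = 2 \frac{2 k}{k} = 2 \cdot 2 = 4$)
$H{\left(-69,-157 \right)} - b{\left(-134 \right)} = \left(35 - 157\right) - 4 = -122 - 4 = -126$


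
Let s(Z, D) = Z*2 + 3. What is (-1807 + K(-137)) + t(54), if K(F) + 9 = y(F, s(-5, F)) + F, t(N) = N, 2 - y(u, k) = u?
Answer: -1760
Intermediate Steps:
s(Z, D) = 3 + 2*Z (s(Z, D) = 2*Z + 3 = 3 + 2*Z)
y(u, k) = 2 - u
K(F) = -7 (K(F) = -9 + ((2 - F) + F) = -9 + 2 = -7)
(-1807 + K(-137)) + t(54) = (-1807 - 7) + 54 = -1814 + 54 = -1760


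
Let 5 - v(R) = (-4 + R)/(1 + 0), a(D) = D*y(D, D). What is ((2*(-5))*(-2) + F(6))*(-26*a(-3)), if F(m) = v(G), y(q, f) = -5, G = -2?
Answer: -12090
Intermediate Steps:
a(D) = -5*D (a(D) = D*(-5) = -5*D)
v(R) = 9 - R (v(R) = 5 - (-4 + R)/(1 + 0) = 5 - (-4 + R)/1 = 5 - (-4 + R) = 5 + (4 - R) = 9 - R)
F(m) = 11 (F(m) = 9 - 1*(-2) = 9 + 2 = 11)
((2*(-5))*(-2) + F(6))*(-26*a(-3)) = ((2*(-5))*(-2) + 11)*(-(-130)*(-3)) = (-10*(-2) + 11)*(-26*15) = (20 + 11)*(-390) = 31*(-390) = -12090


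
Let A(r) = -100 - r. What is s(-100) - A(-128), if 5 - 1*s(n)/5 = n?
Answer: 497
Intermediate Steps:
s(n) = 25 - 5*n
s(-100) - A(-128) = (25 - 5*(-100)) - (-100 - 1*(-128)) = (25 + 500) - (-100 + 128) = 525 - 1*28 = 525 - 28 = 497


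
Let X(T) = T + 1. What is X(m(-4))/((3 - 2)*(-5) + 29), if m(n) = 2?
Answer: ⅛ ≈ 0.12500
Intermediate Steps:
X(T) = 1 + T
X(m(-4))/((3 - 2)*(-5) + 29) = (1 + 2)/((3 - 2)*(-5) + 29) = 3/(1*(-5) + 29) = 3/(-5 + 29) = 3/24 = 3*(1/24) = ⅛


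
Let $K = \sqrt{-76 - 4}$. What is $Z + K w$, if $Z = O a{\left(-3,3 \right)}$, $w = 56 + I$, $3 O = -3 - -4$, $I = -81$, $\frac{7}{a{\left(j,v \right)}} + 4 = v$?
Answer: $- \frac{7}{3} - 100 i \sqrt{5} \approx -2.3333 - 223.61 i$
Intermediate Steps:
$a{\left(j,v \right)} = \frac{7}{-4 + v}$
$O = \frac{1}{3}$ ($O = \frac{-3 - -4}{3} = \frac{-3 + 4}{3} = \frac{1}{3} \cdot 1 = \frac{1}{3} \approx 0.33333$)
$K = 4 i \sqrt{5}$ ($K = \sqrt{-80} = 4 i \sqrt{5} \approx 8.9443 i$)
$w = -25$ ($w = 56 - 81 = -25$)
$Z = - \frac{7}{3}$ ($Z = \frac{7 \frac{1}{-4 + 3}}{3} = \frac{7 \frac{1}{-1}}{3} = \frac{7 \left(-1\right)}{3} = \frac{1}{3} \left(-7\right) = - \frac{7}{3} \approx -2.3333$)
$Z + K w = - \frac{7}{3} + 4 i \sqrt{5} \left(-25\right) = - \frac{7}{3} - 100 i \sqrt{5}$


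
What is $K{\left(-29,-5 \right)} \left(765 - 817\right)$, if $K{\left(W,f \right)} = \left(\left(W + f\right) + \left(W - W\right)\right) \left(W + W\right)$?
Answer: $-102544$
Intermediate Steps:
$K{\left(W,f \right)} = 2 W \left(W + f\right)$ ($K{\left(W,f \right)} = \left(\left(W + f\right) + 0\right) 2 W = \left(W + f\right) 2 W = 2 W \left(W + f\right)$)
$K{\left(-29,-5 \right)} \left(765 - 817\right) = 2 \left(-29\right) \left(-29 - 5\right) \left(765 - 817\right) = 2 \left(-29\right) \left(-34\right) \left(-52\right) = 1972 \left(-52\right) = -102544$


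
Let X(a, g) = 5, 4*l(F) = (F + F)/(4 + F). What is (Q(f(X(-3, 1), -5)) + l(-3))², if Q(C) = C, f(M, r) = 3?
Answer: 9/4 ≈ 2.2500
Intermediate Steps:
l(F) = F/(2*(4 + F)) (l(F) = ((F + F)/(4 + F))/4 = ((2*F)/(4 + F))/4 = (2*F/(4 + F))/4 = F/(2*(4 + F)))
(Q(f(X(-3, 1), -5)) + l(-3))² = (3 + (½)*(-3)/(4 - 3))² = (3 + (½)*(-3)/1)² = (3 + (½)*(-3)*1)² = (3 - 3/2)² = (3/2)² = 9/4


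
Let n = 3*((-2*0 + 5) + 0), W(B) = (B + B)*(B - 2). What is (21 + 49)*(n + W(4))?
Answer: 2170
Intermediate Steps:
W(B) = 2*B*(-2 + B) (W(B) = (2*B)*(-2 + B) = 2*B*(-2 + B))
n = 15 (n = 3*((0 + 5) + 0) = 3*(5 + 0) = 3*5 = 15)
(21 + 49)*(n + W(4)) = (21 + 49)*(15 + 2*4*(-2 + 4)) = 70*(15 + 2*4*2) = 70*(15 + 16) = 70*31 = 2170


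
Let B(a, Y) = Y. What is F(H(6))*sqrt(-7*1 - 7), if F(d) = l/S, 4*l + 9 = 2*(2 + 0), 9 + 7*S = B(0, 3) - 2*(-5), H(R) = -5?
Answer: -35*I*sqrt(14)/16 ≈ -8.1849*I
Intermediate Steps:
S = 4/7 (S = -9/7 + (3 - 2*(-5))/7 = -9/7 + (3 + 10)/7 = -9/7 + (1/7)*13 = -9/7 + 13/7 = 4/7 ≈ 0.57143)
l = -5/4 (l = -9/4 + (2*(2 + 0))/4 = -9/4 + (2*2)/4 = -9/4 + (1/4)*4 = -9/4 + 1 = -5/4 ≈ -1.2500)
F(d) = -35/16 (F(d) = -5/(4*4/7) = -5/4*7/4 = -35/16)
F(H(6))*sqrt(-7*1 - 7) = -35*sqrt(-7*1 - 7)/16 = -35*sqrt(-7 - 7)/16 = -35*I*sqrt(14)/16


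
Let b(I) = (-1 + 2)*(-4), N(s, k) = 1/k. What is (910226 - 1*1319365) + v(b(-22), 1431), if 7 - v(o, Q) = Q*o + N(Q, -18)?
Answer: -7261343/18 ≈ -4.0341e+5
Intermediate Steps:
b(I) = -4 (b(I) = 1*(-4) = -4)
v(o, Q) = 127/18 - Q*o (v(o, Q) = 7 - (Q*o + 1/(-18)) = 7 - (Q*o - 1/18) = 7 - (-1/18 + Q*o) = 7 + (1/18 - Q*o) = 127/18 - Q*o)
(910226 - 1*1319365) + v(b(-22), 1431) = (910226 - 1*1319365) + (127/18 - 1*1431*(-4)) = (910226 - 1319365) + (127/18 + 5724) = -409139 + 103159/18 = -7261343/18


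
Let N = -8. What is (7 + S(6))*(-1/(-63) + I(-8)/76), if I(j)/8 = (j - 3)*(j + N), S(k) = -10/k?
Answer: 355120/3591 ≈ 98.892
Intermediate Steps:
I(j) = 8*(-8 + j)*(-3 + j) (I(j) = 8*((j - 3)*(j - 8)) = 8*((-3 + j)*(-8 + j)) = 8*((-8 + j)*(-3 + j)) = 8*(-8 + j)*(-3 + j))
(7 + S(6))*(-1/(-63) + I(-8)/76) = (7 - 10/6)*(-1/(-63) + (192 - 88*(-8) + 8*(-8)²)/76) = (7 - 10*⅙)*(-1*(-1/63) + (192 + 704 + 8*64)*(1/76)) = (7 - 5/3)*(1/63 + (192 + 704 + 512)*(1/76)) = 16*(1/63 + 1408*(1/76))/3 = 16*(1/63 + 352/19)/3 = (16/3)*(22195/1197) = 355120/3591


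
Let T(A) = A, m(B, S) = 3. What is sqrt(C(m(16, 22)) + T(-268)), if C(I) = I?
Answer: I*sqrt(265) ≈ 16.279*I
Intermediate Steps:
sqrt(C(m(16, 22)) + T(-268)) = sqrt(3 - 268) = sqrt(-265) = I*sqrt(265)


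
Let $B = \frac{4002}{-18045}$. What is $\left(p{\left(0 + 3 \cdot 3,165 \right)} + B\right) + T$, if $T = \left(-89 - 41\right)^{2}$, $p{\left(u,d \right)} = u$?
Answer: $\frac{101706301}{6015} \approx 16909.0$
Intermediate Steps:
$T = 16900$ ($T = \left(-130\right)^{2} = 16900$)
$B = - \frac{1334}{6015}$ ($B = 4002 \left(- \frac{1}{18045}\right) = - \frac{1334}{6015} \approx -0.22178$)
$\left(p{\left(0 + 3 \cdot 3,165 \right)} + B\right) + T = \left(\left(0 + 3 \cdot 3\right) - \frac{1334}{6015}\right) + 16900 = \left(\left(0 + 9\right) - \frac{1334}{6015}\right) + 16900 = \left(9 - \frac{1334}{6015}\right) + 16900 = \frac{52801}{6015} + 16900 = \frac{101706301}{6015}$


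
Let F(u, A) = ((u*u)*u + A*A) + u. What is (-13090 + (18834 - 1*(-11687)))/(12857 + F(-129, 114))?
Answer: -17431/2120965 ≈ -0.0082184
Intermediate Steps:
F(u, A) = u + A**2 + u**3 (F(u, A) = (u**2*u + A**2) + u = (u**3 + A**2) + u = (A**2 + u**3) + u = u + A**2 + u**3)
(-13090 + (18834 - 1*(-11687)))/(12857 + F(-129, 114)) = (-13090 + (18834 - 1*(-11687)))/(12857 + (-129 + 114**2 + (-129)**3)) = (-13090 + (18834 + 11687))/(12857 + (-129 + 12996 - 2146689)) = (-13090 + 30521)/(12857 - 2133822) = 17431/(-2120965) = 17431*(-1/2120965) = -17431/2120965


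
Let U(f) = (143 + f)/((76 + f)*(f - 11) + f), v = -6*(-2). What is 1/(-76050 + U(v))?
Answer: -20/1520969 ≈ -1.3150e-5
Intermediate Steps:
v = 12
U(f) = (143 + f)/(f + (-11 + f)*(76 + f)) (U(f) = (143 + f)/((76 + f)*(-11 + f) + f) = (143 + f)/((-11 + f)*(76 + f) + f) = (143 + f)/(f + (-11 + f)*(76 + f)))
1/(-76050 + U(v)) = 1/(-76050 + (143 + 12)/(-836 + 12² + 66*12)) = 1/(-76050 + 155/(-836 + 144 + 792)) = 1/(-76050 + 155/100) = 1/(-76050 + (1/100)*155) = 1/(-76050 + 31/20) = 1/(-1520969/20) = -20/1520969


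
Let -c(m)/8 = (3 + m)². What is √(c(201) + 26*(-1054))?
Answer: 2*I*√90083 ≈ 600.28*I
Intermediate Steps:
c(m) = -8*(3 + m)²
√(c(201) + 26*(-1054)) = √(-8*(3 + 201)² + 26*(-1054)) = √(-8*204² - 27404) = √(-8*41616 - 27404) = √(-332928 - 27404) = √(-360332) = 2*I*√90083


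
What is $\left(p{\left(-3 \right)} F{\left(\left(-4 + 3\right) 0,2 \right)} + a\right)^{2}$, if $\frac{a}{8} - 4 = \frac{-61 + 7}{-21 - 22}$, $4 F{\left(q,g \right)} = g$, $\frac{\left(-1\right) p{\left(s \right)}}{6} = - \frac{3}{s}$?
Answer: $\frac{2819041}{1849} \approx 1524.6$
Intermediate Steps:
$p{\left(s \right)} = \frac{18}{s}$ ($p{\left(s \right)} = - 6 \left(- \frac{3}{s}\right) = \frac{18}{s}$)
$F{\left(q,g \right)} = \frac{g}{4}$
$a = \frac{1808}{43}$ ($a = 32 + 8 \frac{-61 + 7}{-21 - 22} = 32 + 8 \left(- \frac{54}{-43}\right) = 32 + 8 \left(\left(-54\right) \left(- \frac{1}{43}\right)\right) = 32 + 8 \cdot \frac{54}{43} = 32 + \frac{432}{43} = \frac{1808}{43} \approx 42.047$)
$\left(p{\left(-3 \right)} F{\left(\left(-4 + 3\right) 0,2 \right)} + a\right)^{2} = \left(\frac{18}{-3} \cdot \frac{1}{4} \cdot 2 + \frac{1808}{43}\right)^{2} = \left(18 \left(- \frac{1}{3}\right) \frac{1}{2} + \frac{1808}{43}\right)^{2} = \left(\left(-6\right) \frac{1}{2} + \frac{1808}{43}\right)^{2} = \left(-3 + \frac{1808}{43}\right)^{2} = \left(\frac{1679}{43}\right)^{2} = \frac{2819041}{1849}$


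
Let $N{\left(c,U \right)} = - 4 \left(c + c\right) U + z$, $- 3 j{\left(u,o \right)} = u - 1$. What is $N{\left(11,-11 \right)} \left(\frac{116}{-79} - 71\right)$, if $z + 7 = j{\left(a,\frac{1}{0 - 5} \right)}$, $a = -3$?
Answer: $- \frac{16528075}{237} \approx -69739.0$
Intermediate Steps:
$j{\left(u,o \right)} = \frac{1}{3} - \frac{u}{3}$ ($j{\left(u,o \right)} = - \frac{u - 1}{3} = - \frac{-1 + u}{3} = \frac{1}{3} - \frac{u}{3}$)
$z = - \frac{17}{3}$ ($z = -7 + \left(\frac{1}{3} - -1\right) = -7 + \left(\frac{1}{3} + 1\right) = -7 + \frac{4}{3} = - \frac{17}{3} \approx -5.6667$)
$N{\left(c,U \right)} = - \frac{17}{3} - 8 U c$ ($N{\left(c,U \right)} = - 4 \left(c + c\right) U - \frac{17}{3} = - 4 \cdot 2 c U - \frac{17}{3} = - 8 c U - \frac{17}{3} = - 8 U c - \frac{17}{3} = - \frac{17}{3} - 8 U c$)
$N{\left(11,-11 \right)} \left(\frac{116}{-79} - 71\right) = \left(- \frac{17}{3} - \left(-88\right) 11\right) \left(\frac{116}{-79} - 71\right) = \left(- \frac{17}{3} + 968\right) \left(116 \left(- \frac{1}{79}\right) - 71\right) = \frac{2887 \left(- \frac{116}{79} - 71\right)}{3} = \frac{2887}{3} \left(- \frac{5725}{79}\right) = - \frac{16528075}{237}$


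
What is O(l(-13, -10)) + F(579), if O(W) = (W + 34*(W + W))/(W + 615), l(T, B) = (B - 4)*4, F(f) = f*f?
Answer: 187395855/559 ≈ 3.3523e+5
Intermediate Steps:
F(f) = f²
l(T, B) = -16 + 4*B (l(T, B) = (-4 + B)*4 = -16 + 4*B)
O(W) = 69*W/(615 + W) (O(W) = (W + 34*(2*W))/(615 + W) = (W + 68*W)/(615 + W) = (69*W)/(615 + W) = 69*W/(615 + W))
O(l(-13, -10)) + F(579) = 69*(-16 + 4*(-10))/(615 + (-16 + 4*(-10))) + 579² = 69*(-16 - 40)/(615 + (-16 - 40)) + 335241 = 69*(-56)/(615 - 56) + 335241 = 69*(-56)/559 + 335241 = 69*(-56)*(1/559) + 335241 = -3864/559 + 335241 = 187395855/559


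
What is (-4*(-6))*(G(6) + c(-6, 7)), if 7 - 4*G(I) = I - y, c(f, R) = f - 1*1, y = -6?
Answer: -198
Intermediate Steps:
c(f, R) = -1 + f (c(f, R) = f - 1 = -1 + f)
G(I) = ¼ - I/4 (G(I) = 7/4 - (I - 1*(-6))/4 = 7/4 - (I + 6)/4 = 7/4 - (6 + I)/4 = 7/4 + (-3/2 - I/4) = ¼ - I/4)
(-4*(-6))*(G(6) + c(-6, 7)) = (-4*(-6))*((¼ - ¼*6) + (-1 - 6)) = 24*((¼ - 3/2) - 7) = 24*(-5/4 - 7) = 24*(-33/4) = -198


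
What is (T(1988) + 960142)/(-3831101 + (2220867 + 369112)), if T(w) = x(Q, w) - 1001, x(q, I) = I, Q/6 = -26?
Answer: -961129/1241122 ≈ -0.77440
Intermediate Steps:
Q = -156 (Q = 6*(-26) = -156)
T(w) = -1001 + w (T(w) = w - 1001 = -1001 + w)
(T(1988) + 960142)/(-3831101 + (2220867 + 369112)) = ((-1001 + 1988) + 960142)/(-3831101 + (2220867 + 369112)) = (987 + 960142)/(-3831101 + 2589979) = 961129/(-1241122) = 961129*(-1/1241122) = -961129/1241122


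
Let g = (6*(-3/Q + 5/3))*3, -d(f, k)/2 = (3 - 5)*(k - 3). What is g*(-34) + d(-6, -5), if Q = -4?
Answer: -1511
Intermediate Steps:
d(f, k) = -12 + 4*k (d(f, k) = -2*(3 - 5)*(k - 3) = -(-4)*(-3 + k) = -2*(6 - 2*k) = -12 + 4*k)
g = 87/2 (g = (6*(-3/(-4) + 5/3))*3 = (6*(-3*(-1/4) + 5*(1/3)))*3 = (6*(3/4 + 5/3))*3 = (6*(29/12))*3 = (29/2)*3 = 87/2 ≈ 43.500)
g*(-34) + d(-6, -5) = (87/2)*(-34) + (-12 + 4*(-5)) = -1479 + (-12 - 20) = -1479 - 32 = -1511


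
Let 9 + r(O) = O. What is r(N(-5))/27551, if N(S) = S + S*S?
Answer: 11/27551 ≈ 0.00039926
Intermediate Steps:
N(S) = S + S²
r(O) = -9 + O
r(N(-5))/27551 = (-9 - 5*(1 - 5))/27551 = (-9 - 5*(-4))*(1/27551) = (-9 + 20)*(1/27551) = 11*(1/27551) = 11/27551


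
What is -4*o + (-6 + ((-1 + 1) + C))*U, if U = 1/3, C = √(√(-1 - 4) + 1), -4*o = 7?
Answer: 5 + √(1 + I*√5)/3 ≈ 5.4378 + 0.28377*I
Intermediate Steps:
o = -7/4 (o = -¼*7 = -7/4 ≈ -1.7500)
C = √(1 + I*√5) (C = √(√(-5) + 1) = √(I*√5 + 1) = √(1 + I*√5) ≈ 1.3133 + 0.85132*I)
U = ⅓ ≈ 0.33333
-4*o + (-6 + ((-1 + 1) + C))*U = -4*(-7/4) + (-6 + ((-1 + 1) + √(1 + I*√5)))*(⅓) = 7 + (-6 + (0 + √(1 + I*√5)))*(⅓) = 7 + (-6 + √(1 + I*√5))*(⅓) = 7 + (-2 + √(1 + I*√5)/3) = 5 + √(1 + I*√5)/3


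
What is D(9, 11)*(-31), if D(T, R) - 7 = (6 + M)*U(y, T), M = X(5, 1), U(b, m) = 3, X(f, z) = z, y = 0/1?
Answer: -868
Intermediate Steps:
y = 0 (y = 0*1 = 0)
M = 1
D(T, R) = 28 (D(T, R) = 7 + (6 + 1)*3 = 7 + 7*3 = 7 + 21 = 28)
D(9, 11)*(-31) = 28*(-31) = -868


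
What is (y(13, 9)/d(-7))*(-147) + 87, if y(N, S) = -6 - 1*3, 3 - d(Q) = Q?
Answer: 2193/10 ≈ 219.30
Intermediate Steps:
d(Q) = 3 - Q
y(N, S) = -9 (y(N, S) = -6 - 3 = -9)
(y(13, 9)/d(-7))*(-147) + 87 = -9/(3 - 1*(-7))*(-147) + 87 = -9/(3 + 7)*(-147) + 87 = -9/10*(-147) + 87 = 1323/10 + 87 = 2193/10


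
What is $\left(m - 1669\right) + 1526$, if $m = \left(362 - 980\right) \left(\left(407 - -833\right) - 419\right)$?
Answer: $-507521$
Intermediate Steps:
$m = -507378$ ($m = - 618 \left(\left(407 + 833\right) - 419\right) = - 618 \left(1240 - 419\right) = \left(-618\right) 821 = -507378$)
$\left(m - 1669\right) + 1526 = \left(-507378 - 1669\right) + 1526 = -509047 + 1526 = -507521$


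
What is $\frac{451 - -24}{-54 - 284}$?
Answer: $- \frac{475}{338} \approx -1.4053$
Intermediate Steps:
$\frac{451 - -24}{-54 - 284} = \frac{451 + 24}{-338} = 475 \left(- \frac{1}{338}\right) = - \frac{475}{338}$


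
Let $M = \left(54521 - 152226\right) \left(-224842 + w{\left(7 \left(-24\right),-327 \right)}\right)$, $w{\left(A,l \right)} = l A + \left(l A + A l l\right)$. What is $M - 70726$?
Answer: $1766412727884$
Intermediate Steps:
$w{\left(A,l \right)} = A l^{2} + 2 A l$ ($w{\left(A,l \right)} = A l + \left(A l + A l^{2}\right) = A l^{2} + 2 A l$)
$M = 1766412798610$ ($M = \left(54521 - 152226\right) \left(-224842 + 7 \left(-24\right) \left(-327\right) \left(2 - 327\right)\right) = - 97705 \left(-224842 - \left(-54936\right) \left(-325\right)\right) = - 97705 \left(-224842 - 17854200\right) = \left(-97705\right) \left(-18079042\right) = 1766412798610$)
$M - 70726 = 1766412798610 - 70726 = 1766412727884$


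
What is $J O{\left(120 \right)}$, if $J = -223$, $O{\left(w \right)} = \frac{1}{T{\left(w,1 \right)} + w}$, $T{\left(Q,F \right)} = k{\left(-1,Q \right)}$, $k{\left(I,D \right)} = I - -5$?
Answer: $- \frac{223}{124} \approx -1.7984$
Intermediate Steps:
$k{\left(I,D \right)} = 5 + I$ ($k{\left(I,D \right)} = I + 5 = 5 + I$)
$T{\left(Q,F \right)} = 4$ ($T{\left(Q,F \right)} = 5 - 1 = 4$)
$O{\left(w \right)} = \frac{1}{4 + w}$
$J O{\left(120 \right)} = - \frac{223}{4 + 120} = - \frac{223}{124}$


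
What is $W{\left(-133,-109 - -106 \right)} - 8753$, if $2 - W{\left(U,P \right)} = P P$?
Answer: $-8760$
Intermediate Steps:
$W{\left(U,P \right)} = 2 - P^{2}$ ($W{\left(U,P \right)} = 2 - P P = 2 - P^{2}$)
$W{\left(-133,-109 - -106 \right)} - 8753 = \left(2 - \left(-109 - -106\right)^{2}\right) - 8753 = \left(2 - \left(-109 + 106\right)^{2}\right) - 8753 = \left(2 - \left(-3\right)^{2}\right) - 8753 = \left(2 - 9\right) - 8753 = -7 - 8753 = -8760$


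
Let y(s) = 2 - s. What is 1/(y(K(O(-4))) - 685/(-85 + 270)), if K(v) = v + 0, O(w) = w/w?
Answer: -37/100 ≈ -0.37000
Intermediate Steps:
O(w) = 1
K(v) = v
1/(y(K(O(-4))) - 685/(-85 + 270)) = 1/((2 - 1*1) - 685/(-85 + 270)) = 1/((2 - 1) - 685/185) = 1/(1 - 685*1/185) = 1/(1 - 137/37) = 1/(-100/37) = -37/100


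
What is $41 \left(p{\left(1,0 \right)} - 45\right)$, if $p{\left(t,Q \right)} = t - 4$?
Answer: $-1968$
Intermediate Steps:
$p{\left(t,Q \right)} = -4 + t$
$41 \left(p{\left(1,0 \right)} - 45\right) = 41 \left(\left(-4 + 1\right) - 45\right) = 41 \left(-3 - 45\right) = 41 \left(-48\right) = -1968$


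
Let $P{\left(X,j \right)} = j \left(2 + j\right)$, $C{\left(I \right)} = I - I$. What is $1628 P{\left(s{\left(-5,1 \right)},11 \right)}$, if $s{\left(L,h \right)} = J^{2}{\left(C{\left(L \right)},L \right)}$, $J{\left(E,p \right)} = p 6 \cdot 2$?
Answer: $232804$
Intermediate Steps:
$C{\left(I \right)} = 0$
$J{\left(E,p \right)} = 12 p$ ($J{\left(E,p \right)} = 6 p 2 = 12 p$)
$s{\left(L,h \right)} = 144 L^{2}$ ($s{\left(L,h \right)} = \left(12 L\right)^{2} = 144 L^{2}$)
$1628 P{\left(s{\left(-5,1 \right)},11 \right)} = 1628 \cdot 11 \left(2 + 11\right) = 1628 \cdot 11 \cdot 13 = 1628 \cdot 143 = 232804$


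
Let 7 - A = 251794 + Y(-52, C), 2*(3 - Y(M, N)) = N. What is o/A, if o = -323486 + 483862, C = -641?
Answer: -320752/504221 ≈ -0.63613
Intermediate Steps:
Y(M, N) = 3 - N/2
o = 160376
A = -504221/2 (A = 7 - (251794 + (3 - ½*(-641))) = 7 - (251794 + (3 + 641/2)) = 7 - (251794 + 647/2) = 7 - 1*504235/2 = 7 - 504235/2 = -504221/2 ≈ -2.5211e+5)
o/A = 160376/(-504221/2) = 160376*(-2/504221) = -320752/504221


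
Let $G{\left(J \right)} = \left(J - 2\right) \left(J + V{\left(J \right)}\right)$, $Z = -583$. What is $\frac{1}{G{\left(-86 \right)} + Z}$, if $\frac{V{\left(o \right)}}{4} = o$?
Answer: $\frac{1}{37257} \approx 2.6841 \cdot 10^{-5}$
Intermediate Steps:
$V{\left(o \right)} = 4 o$
$G{\left(J \right)} = 5 J \left(-2 + J\right)$ ($G{\left(J \right)} = \left(J - 2\right) \left(J + 4 J\right) = \left(-2 + J\right) 5 J = 5 J \left(-2 + J\right)$)
$\frac{1}{G{\left(-86 \right)} + Z} = \frac{1}{5 \left(-86\right) \left(-2 - 86\right) - 583} = \frac{1}{5 \left(-86\right) \left(-88\right) - 583} = \frac{1}{37840 - 583} = \frac{1}{37257}$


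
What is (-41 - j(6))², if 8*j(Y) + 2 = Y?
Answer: 6889/4 ≈ 1722.3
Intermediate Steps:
j(Y) = -¼ + Y/8
(-41 - j(6))² = (-41 - (-¼ + (⅛)*6))² = (-41 - (-¼ + ¾))² = (-41 - 1*½)² = (-41 - ½)² = (-83/2)² = 6889/4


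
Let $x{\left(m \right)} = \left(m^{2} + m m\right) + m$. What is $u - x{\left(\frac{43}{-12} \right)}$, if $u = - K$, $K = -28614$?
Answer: $\frac{2058617}{72} \approx 28592.0$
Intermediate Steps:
$x{\left(m \right)} = m + 2 m^{2}$ ($x{\left(m \right)} = \left(m^{2} + m^{2}\right) + m = 2 m^{2} + m = m + 2 m^{2}$)
$u = 28614$ ($u = \left(-1\right) \left(-28614\right) = 28614$)
$u - x{\left(\frac{43}{-12} \right)} = 28614 - \frac{43}{-12} \left(1 + 2 \frac{43}{-12}\right) = 28614 - 43 \left(- \frac{1}{12}\right) \left(1 + 2 \cdot 43 \left(- \frac{1}{12}\right)\right) = 28614 - - \frac{43 \left(1 + 2 \left(- \frac{43}{12}\right)\right)}{12} = 28614 - - \frac{43 \left(1 - \frac{43}{6}\right)}{12} = 28614 - \left(- \frac{43}{12}\right) \left(- \frac{37}{6}\right) = 28614 - \frac{1591}{72} = \frac{2058617}{72}$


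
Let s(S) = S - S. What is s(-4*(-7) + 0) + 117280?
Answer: 117280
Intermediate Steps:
s(S) = 0
s(-4*(-7) + 0) + 117280 = 0 + 117280 = 117280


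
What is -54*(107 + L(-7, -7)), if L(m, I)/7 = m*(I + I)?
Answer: -42822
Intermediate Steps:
L(m, I) = 14*I*m (L(m, I) = 7*(m*(I + I)) = 7*(m*(2*I)) = 7*(2*I*m) = 14*I*m)
-54*(107 + L(-7, -7)) = -54*(107 + 14*(-7)*(-7)) = -54*(107 + 686) = -54*793 = -42822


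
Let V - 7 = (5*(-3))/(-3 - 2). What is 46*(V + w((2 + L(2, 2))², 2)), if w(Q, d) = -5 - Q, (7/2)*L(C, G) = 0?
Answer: 46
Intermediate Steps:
L(C, G) = 0 (L(C, G) = (2/7)*0 = 0)
V = 10 (V = 7 + (5*(-3))/(-3 - 2) = 7 - 15/(-5) = 7 - 15*(-⅕) = 7 + 3 = 10)
46*(V + w((2 + L(2, 2))², 2)) = 46*(10 + (-5 - (2 + 0)²)) = 46*(10 + (-5 - 1*2²)) = 46*(10 + (-5 - 1*4)) = 46*(10 + (-5 - 4)) = 46*(10 - 9) = 46*1 = 46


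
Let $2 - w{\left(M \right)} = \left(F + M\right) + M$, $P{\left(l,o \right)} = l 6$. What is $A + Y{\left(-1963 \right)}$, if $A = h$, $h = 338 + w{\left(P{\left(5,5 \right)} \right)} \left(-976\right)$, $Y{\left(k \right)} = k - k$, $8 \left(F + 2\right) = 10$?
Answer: $56214$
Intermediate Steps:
$P{\left(l,o \right)} = 6 l$
$F = - \frac{3}{4}$ ($F = -2 + \frac{1}{8} \cdot 10 = -2 + \frac{5}{4} = - \frac{3}{4} \approx -0.75$)
$Y{\left(k \right)} = 0$
$w{\left(M \right)} = \frac{11}{4} - 2 M$ ($w{\left(M \right)} = 2 - \left(\left(- \frac{3}{4} + M\right) + M\right) = 2 - \left(- \frac{3}{4} + 2 M\right) = \frac{11}{4} - 2 M$)
$h = 56214$ ($h = 338 + \left(\frac{11}{4} - 2 \cdot 6 \cdot 5\right) \left(-976\right) = 338 + \left(\frac{11}{4} - 60\right) \left(-976\right) = 338 - -55876 = 338 + 55876 = 56214$)
$A = 56214$
$A + Y{\left(-1963 \right)} = 56214 + 0 = 56214$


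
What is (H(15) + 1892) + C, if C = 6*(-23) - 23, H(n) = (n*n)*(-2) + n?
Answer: 1296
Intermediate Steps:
H(n) = n - 2*n**2 (H(n) = n**2*(-2) + n = -2*n**2 + n = n - 2*n**2)
C = -161 (C = -138 - 23 = -161)
(H(15) + 1892) + C = (15*(1 - 2*15) + 1892) - 161 = (15*(1 - 30) + 1892) - 161 = (15*(-29) + 1892) - 161 = (-435 + 1892) - 161 = 1457 - 161 = 1296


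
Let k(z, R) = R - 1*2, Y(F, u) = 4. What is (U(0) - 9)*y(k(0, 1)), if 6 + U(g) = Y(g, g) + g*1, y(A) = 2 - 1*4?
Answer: 22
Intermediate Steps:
k(z, R) = -2 + R (k(z, R) = R - 2 = -2 + R)
y(A) = -2 (y(A) = 2 - 4 = -2)
U(g) = -2 + g (U(g) = -6 + (4 + g*1) = -6 + (4 + g) = -2 + g)
(U(0) - 9)*y(k(0, 1)) = ((-2 + 0) - 9)*(-2) = (-2 - 9)*(-2) = -11*(-2) = 22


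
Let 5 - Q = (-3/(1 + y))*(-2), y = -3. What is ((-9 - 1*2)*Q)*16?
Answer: -1408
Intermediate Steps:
Q = 8 (Q = 5 - -3/(1 - 3)*(-2) = 5 - -3/(-2)*(-2) = 5 - (-½*(-3))*(-2) = 5 - 3*(-2)/2 = 5 - 1*(-3) = 5 + 3 = 8)
((-9 - 1*2)*Q)*16 = ((-9 - 1*2)*8)*16 = ((-9 - 2)*8)*16 = -11*8*16 = -88*16 = -1408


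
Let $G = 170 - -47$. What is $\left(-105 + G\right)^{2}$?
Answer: $12544$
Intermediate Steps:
$G = 217$ ($G = 170 + 47 = 217$)
$\left(-105 + G\right)^{2} = \left(-105 + 217\right)^{2} = 112^{2} = 12544$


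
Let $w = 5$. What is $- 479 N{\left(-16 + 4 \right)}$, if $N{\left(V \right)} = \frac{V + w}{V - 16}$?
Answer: $- \frac{479}{4} \approx -119.75$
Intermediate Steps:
$N{\left(V \right)} = \frac{5 + V}{-16 + V}$ ($N{\left(V \right)} = \frac{V + 5}{V - 16} = \frac{5 + V}{-16 + V}$)
$- 479 N{\left(-16 + 4 \right)} = - 479 \frac{5 + \left(-16 + 4\right)}{-16 + \left(-16 + 4\right)} = - 479 \frac{5 - 12}{-16 - 12} = - 479 \frac{1}{-28} \left(-7\right) = - 479 \left(\left(- \frac{1}{28}\right) \left(-7\right)\right) = \left(-479\right) \frac{1}{4} = - \frac{479}{4}$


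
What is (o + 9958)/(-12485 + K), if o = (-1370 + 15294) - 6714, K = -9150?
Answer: -17168/21635 ≈ -0.79353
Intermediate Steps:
o = 7210 (o = 13924 - 6714 = 7210)
(o + 9958)/(-12485 + K) = (7210 + 9958)/(-12485 - 9150) = 17168/(-21635) = 17168*(-1/21635) = -17168/21635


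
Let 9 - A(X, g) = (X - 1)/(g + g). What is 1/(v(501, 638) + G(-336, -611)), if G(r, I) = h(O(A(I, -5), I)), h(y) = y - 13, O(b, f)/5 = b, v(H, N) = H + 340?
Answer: 1/567 ≈ 0.0017637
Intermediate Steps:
A(X, g) = 9 - (-1 + X)/(2*g) (A(X, g) = 9 - (X - 1)/(g + g) = 9 - (-1 + X)/(2*g))
v(H, N) = 340 + H
O(b, f) = 5*b
h(y) = -13 + y
G(r, I) = 63/2 + I/2 (G(r, I) = -13 + 5*((½)*(1 - I + 18*(-5))/(-5)) = -13 + 5*((½)*(-⅕)*(1 - I - 90)) = -13 + 5*((½)*(-⅕)*(-89 - I)) = -13 + 5*(89/10 + I/10) = -13 + (89/2 + I/2) = 63/2 + I/2)
1/(v(501, 638) + G(-336, -611)) = 1/((340 + 501) + (63/2 + (½)*(-611))) = 1/(841 + (63/2 - 611/2)) = 1/(841 - 274) = 1/567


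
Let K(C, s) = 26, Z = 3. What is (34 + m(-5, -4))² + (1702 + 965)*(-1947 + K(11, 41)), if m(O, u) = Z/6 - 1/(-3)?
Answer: -184395371/36 ≈ -5.1221e+6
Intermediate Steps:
m(O, u) = ⅚ (m(O, u) = 3/6 - 1/(-3) = 3*(⅙) - 1*(-⅓) = ½ + ⅓ = ⅚)
(34 + m(-5, -4))² + (1702 + 965)*(-1947 + K(11, 41)) = (34 + ⅚)² + (1702 + 965)*(-1947 + 26) = (209/6)² + 2667*(-1921) = 43681/36 - 5123307 = -184395371/36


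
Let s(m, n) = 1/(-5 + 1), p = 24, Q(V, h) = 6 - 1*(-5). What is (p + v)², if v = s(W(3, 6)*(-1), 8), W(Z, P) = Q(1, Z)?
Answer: 9025/16 ≈ 564.06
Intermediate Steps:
Q(V, h) = 11 (Q(V, h) = 6 + 5 = 11)
W(Z, P) = 11
s(m, n) = -¼ (s(m, n) = 1/(-4) = -¼)
v = -¼ ≈ -0.25000
(p + v)² = (24 - ¼)² = (95/4)² = 9025/16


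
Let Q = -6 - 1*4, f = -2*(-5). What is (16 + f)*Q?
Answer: -260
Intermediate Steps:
f = 10
Q = -10 (Q = -6 - 4 = -10)
(16 + f)*Q = (16 + 10)*(-10) = 26*(-10) = -260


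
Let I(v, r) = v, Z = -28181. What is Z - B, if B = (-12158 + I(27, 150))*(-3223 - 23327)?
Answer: -322106231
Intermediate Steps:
B = 322078050 (B = (-12158 + 27)*(-3223 - 23327) = -12131*(-26550) = 322078050)
Z - B = -28181 - 1*322078050 = -28181 - 322078050 = -322106231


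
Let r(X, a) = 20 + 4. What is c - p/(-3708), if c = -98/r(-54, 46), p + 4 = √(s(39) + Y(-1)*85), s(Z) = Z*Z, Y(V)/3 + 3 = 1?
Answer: -15145/3708 + √1011/3708 ≈ -4.0758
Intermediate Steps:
Y(V) = -6 (Y(V) = -9 + 3*1 = -9 + 3 = -6)
s(Z) = Z²
r(X, a) = 24
p = -4 + √1011 (p = -4 + √(39² - 6*85) = -4 + √(1521 - 510) = -4 + √1011 ≈ 27.796)
c = -49/12 (c = -98/24 = -98*1/24 = -49/12 ≈ -4.0833)
c - p/(-3708) = -49/12 - (-4 + √1011)/(-3708) = -49/12 - (-4 + √1011)*(-1)/3708 = -49/12 - (1/927 - √1011/3708) = -49/12 + (-1/927 + √1011/3708) = -15145/3708 + √1011/3708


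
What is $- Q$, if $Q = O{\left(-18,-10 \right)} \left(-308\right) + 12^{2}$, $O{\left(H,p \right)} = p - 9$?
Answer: $-5996$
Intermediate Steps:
$O{\left(H,p \right)} = -9 + p$ ($O{\left(H,p \right)} = p - 9 = -9 + p$)
$Q = 5996$ ($Q = \left(-9 - 10\right) \left(-308\right) + 12^{2} = \left(-19\right) \left(-308\right) + 144 = 5852 + 144 = 5996$)
$- Q = \left(-1\right) 5996 = -5996$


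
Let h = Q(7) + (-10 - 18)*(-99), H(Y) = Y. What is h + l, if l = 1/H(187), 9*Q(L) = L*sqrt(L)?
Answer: 518365/187 + 7*sqrt(7)/9 ≈ 2774.1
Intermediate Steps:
Q(L) = L**(3/2)/9 (Q(L) = (L*sqrt(L))/9 = L**(3/2)/9)
l = 1/187 ≈ 0.0053476
h = 2772 + 7*sqrt(7)/9 (h = 7**(3/2)/9 + (-10 - 18)*(-99) = (7*sqrt(7))/9 - 28*(-99) = 7*sqrt(7)/9 + 2772 = 2772 + 7*sqrt(7)/9 ≈ 2774.1)
h + l = (2772 + 7*sqrt(7)/9) + 1/187 = 518365/187 + 7*sqrt(7)/9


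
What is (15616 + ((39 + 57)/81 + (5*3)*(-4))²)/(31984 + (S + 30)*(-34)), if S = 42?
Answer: 869113/1345734 ≈ 0.64583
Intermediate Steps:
(15616 + ((39 + 57)/81 + (5*3)*(-4))²)/(31984 + (S + 30)*(-34)) = (15616 + ((39 + 57)/81 + (5*3)*(-4))²)/(31984 + (42 + 30)*(-34)) = (15616 + (96*(1/81) + 15*(-4))²)/(31984 + 72*(-34)) = (15616 + (32/27 - 60)²)/(31984 - 2448) = (15616 + (-1588/27)²)/29536 = (15616 + 2521744/729)*(1/29536) = (13905808/729)*(1/29536) = 869113/1345734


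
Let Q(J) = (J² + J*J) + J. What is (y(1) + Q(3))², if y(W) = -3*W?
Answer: 324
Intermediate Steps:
Q(J) = J + 2*J² (Q(J) = (J² + J²) + J = 2*J² + J = J + 2*J²)
(y(1) + Q(3))² = (-3*1 + 3*(1 + 2*3))² = (-3 + 3*(1 + 6))² = (-3 + 3*7)² = (-3 + 21)² = 18² = 324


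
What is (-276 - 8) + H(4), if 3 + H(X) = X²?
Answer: -271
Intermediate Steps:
H(X) = -3 + X²
(-276 - 8) + H(4) = (-276 - 8) + (-3 + 4²) = -284 + (-3 + 16) = -284 + 13 = -271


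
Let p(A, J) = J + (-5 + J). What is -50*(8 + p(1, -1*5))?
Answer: 350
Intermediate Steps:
p(A, J) = -5 + 2*J
-50*(8 + p(1, -1*5)) = -50*(8 + (-5 + 2*(-1*5))) = -50*(8 + (-5 + 2*(-5))) = -50*(8 + (-5 - 10)) = -50*(8 - 15) = -50*(-7) = 350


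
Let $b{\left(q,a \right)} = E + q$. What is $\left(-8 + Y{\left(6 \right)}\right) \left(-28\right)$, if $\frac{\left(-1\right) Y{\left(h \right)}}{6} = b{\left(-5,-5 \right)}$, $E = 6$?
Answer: $392$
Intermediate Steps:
$b{\left(q,a \right)} = 6 + q$
$Y{\left(h \right)} = -6$ ($Y{\left(h \right)} = - 6 \left(6 - 5\right) = \left(-6\right) 1 = -6$)
$\left(-8 + Y{\left(6 \right)}\right) \left(-28\right) = \left(-8 - 6\right) \left(-28\right) = \left(-14\right) \left(-28\right) = 392$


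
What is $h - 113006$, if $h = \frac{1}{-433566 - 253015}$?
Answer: $- \frac{77587772487}{686581} \approx -1.1301 \cdot 10^{5}$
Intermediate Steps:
$h = - \frac{1}{686581}$ ($h = \frac{1}{-686581} = - \frac{1}{686581} \approx -1.4565 \cdot 10^{-6}$)
$h - 113006 = - \frac{1}{686581} - 113006 = - \frac{77587772487}{686581}$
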